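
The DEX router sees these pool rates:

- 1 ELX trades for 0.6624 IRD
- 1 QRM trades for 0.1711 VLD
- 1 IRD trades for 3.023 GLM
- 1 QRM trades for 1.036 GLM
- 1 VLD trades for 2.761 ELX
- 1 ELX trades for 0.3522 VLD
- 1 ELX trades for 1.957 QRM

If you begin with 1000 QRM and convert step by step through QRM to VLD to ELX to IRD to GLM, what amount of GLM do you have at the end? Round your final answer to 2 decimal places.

945.96

1000 QRM × 0.1711 = 171.1 VLD
171.1 VLD × 2.761 = 472.4071 ELX
472.4071 ELX × 0.6624 = 312.92246304 IRD
312.92246304 IRD × 3.023 = 945.96460576992 GLM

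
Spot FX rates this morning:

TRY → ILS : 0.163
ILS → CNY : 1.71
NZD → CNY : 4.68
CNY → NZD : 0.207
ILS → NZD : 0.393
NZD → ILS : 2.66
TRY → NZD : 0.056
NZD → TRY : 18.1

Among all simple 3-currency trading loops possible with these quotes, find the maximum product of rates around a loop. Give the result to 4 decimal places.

1.1595

ILS→NZD→TRY→ILS: 0.393 × 18.1 × 0.163 = 1.15947
ILS→CNY→NZD→ILS: 1.71 × 0.207 × 2.66 = 0.94156
Maximum is ILS→NZD→TRY→ILS at 1.1595; arbitrage exists.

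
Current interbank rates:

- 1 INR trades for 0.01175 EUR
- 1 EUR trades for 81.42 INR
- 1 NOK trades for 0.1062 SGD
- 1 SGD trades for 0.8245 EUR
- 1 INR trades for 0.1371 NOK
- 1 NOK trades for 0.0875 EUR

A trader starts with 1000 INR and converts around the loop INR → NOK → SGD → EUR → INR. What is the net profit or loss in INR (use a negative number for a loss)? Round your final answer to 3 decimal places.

1000 INR × 0.1371 = 137.1 NOK
137.1 NOK × 0.1062 = 14.56002 SGD
14.56002 SGD × 0.8245 = 12.00473649 EUR
12.00473649 EUR × 81.42 = 977.4256450158 INR
Net change: 977.4256450158 − 1000 = -22.5743549842 INR

-22.574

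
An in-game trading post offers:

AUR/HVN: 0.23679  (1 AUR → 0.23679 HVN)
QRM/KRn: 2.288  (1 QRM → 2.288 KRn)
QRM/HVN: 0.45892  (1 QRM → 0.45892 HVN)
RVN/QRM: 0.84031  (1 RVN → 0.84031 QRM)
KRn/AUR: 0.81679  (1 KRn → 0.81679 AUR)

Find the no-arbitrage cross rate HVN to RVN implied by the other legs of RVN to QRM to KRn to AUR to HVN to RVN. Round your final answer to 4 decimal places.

2.6892

Known legs of the cycle: 0.84031 × 2.288 × 0.81679 × 0.23679 = 0.371851314880236048
For no arbitrage the full-cycle product must be 1, so the missing rate is 1 / 0.371851314880236048 ≈ 2.689247.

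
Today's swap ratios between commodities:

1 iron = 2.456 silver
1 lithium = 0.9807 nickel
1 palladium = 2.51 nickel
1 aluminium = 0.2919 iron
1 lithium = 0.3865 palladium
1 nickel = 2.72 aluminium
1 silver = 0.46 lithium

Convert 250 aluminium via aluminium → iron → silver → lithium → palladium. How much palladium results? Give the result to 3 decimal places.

31.865

250 aluminium × 0.2919 = 72.975 iron
72.975 iron × 2.456 = 179.2266 silver
179.2266 silver × 0.46 = 82.444236 lithium
82.444236 lithium × 0.3865 = 31.864697214 palladium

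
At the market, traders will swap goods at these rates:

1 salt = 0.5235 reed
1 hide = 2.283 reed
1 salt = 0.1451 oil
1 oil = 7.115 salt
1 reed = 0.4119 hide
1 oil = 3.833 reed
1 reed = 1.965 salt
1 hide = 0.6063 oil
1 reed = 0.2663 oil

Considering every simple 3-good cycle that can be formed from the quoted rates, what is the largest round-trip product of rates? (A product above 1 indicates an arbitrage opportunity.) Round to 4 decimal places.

salt→oil→reed→salt: 0.1451 × 3.833 × 1.965 = 1.09287
salt→reed→oil→salt: 0.5235 × 0.2663 × 7.115 = 0.99189
hide→oil→reed→hide: 0.6063 × 3.833 × 0.4119 = 0.95723
Maximum is salt→oil→reed→salt at 1.0929; arbitrage exists.

1.0929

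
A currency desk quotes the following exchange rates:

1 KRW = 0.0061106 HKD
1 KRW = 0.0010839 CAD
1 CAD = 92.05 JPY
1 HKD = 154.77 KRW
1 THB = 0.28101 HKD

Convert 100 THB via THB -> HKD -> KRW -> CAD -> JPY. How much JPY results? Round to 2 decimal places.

433.93

100 THB × 0.28101 = 28.101 HKD
28.101 HKD × 154.77 = 4349.19177 KRW
4349.19177 KRW × 0.0010839 = 4.714088959503 CAD
4.714088959503 CAD × 92.05 = 433.93188872225115 JPY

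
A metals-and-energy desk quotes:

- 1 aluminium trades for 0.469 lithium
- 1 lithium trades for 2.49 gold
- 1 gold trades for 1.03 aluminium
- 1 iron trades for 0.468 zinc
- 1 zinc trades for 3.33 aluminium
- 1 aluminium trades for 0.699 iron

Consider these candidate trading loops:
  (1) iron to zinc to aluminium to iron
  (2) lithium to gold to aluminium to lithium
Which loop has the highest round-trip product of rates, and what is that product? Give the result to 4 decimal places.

1.2028

(1) 0.468 × 3.33 × 0.699 = 1.08935
(2) 2.49 × 1.03 × 0.469 = 1.20284
Highest is cycle (2) at 1.2028 (>1, arbitrage).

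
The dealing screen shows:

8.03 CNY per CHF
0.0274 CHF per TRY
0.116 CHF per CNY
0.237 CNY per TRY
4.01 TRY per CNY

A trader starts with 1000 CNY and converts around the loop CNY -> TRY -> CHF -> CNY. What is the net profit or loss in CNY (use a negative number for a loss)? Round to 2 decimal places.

1000 CNY × 4.01 = 4010 TRY
4010 TRY × 0.0274 = 109.874 CHF
109.874 CHF × 8.03 = 882.28822 CNY
Net change: 882.28822 − 1000 = -117.71178 CNY

-117.71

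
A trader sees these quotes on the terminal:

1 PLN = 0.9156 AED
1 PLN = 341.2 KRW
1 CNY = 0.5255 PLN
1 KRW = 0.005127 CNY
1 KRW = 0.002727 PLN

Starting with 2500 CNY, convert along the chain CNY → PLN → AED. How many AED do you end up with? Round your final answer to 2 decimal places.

1202.87

2500 CNY × 0.5255 = 1313.75 PLN
1313.75 PLN × 0.9156 = 1202.8695 AED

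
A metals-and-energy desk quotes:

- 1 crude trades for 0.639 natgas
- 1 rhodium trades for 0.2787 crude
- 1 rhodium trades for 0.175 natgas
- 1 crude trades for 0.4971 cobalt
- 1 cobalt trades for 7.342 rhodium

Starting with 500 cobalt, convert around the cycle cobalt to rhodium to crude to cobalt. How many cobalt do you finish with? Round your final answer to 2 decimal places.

500 cobalt × 7.342 = 3671 rhodium
3671 rhodium × 0.2787 = 1023.1077 crude
1023.1077 crude × 0.4971 = 508.58683767 cobalt

508.59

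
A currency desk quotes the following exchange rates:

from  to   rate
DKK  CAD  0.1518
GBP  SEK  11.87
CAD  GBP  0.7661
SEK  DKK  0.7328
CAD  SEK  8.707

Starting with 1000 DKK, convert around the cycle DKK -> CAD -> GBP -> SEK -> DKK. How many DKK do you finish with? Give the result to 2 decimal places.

1000 DKK × 0.1518 = 151.8 CAD
151.8 CAD × 0.7661 = 116.29398 GBP
116.29398 GBP × 11.87 = 1380.4095426 SEK
1380.4095426 SEK × 0.7328 = 1011.56411281728 DKK

1011.56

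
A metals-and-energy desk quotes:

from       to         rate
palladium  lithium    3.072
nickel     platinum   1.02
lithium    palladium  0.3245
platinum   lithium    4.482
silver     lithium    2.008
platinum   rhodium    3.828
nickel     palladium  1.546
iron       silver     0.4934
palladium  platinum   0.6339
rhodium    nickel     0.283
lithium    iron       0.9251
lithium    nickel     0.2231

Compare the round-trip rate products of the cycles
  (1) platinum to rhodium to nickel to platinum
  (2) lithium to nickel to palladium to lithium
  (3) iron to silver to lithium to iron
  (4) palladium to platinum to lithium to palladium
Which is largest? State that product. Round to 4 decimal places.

(1) 3.828 × 0.283 × 1.02 = 1.10499
(2) 0.2231 × 1.546 × 3.072 = 1.05957
(3) 0.4934 × 2.008 × 0.9251 = 0.91654
(4) 0.6339 × 4.482 × 0.3245 = 0.92195
Highest is cycle (1) at 1.1050 (>1, arbitrage).

1.1050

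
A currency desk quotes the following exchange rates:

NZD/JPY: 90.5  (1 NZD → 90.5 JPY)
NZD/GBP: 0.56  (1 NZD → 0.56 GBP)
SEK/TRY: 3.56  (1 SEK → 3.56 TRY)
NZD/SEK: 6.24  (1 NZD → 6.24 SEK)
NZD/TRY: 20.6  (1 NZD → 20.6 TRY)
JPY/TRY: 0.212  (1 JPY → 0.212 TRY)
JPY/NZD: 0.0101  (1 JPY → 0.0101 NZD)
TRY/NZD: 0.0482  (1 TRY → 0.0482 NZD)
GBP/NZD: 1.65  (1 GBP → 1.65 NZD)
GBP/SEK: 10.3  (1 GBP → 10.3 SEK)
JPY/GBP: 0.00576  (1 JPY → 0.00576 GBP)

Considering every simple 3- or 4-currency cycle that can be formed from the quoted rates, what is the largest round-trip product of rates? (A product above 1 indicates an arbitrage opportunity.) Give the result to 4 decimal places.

SEK→TRY→NZD→SEK: 3.56 × 0.0482 × 6.24 = 1.07073
SEK→TRY→NZD→GBP→SEK: 3.56 × 0.0482 × 0.56 × 10.3 = 0.98974
NZD→JPY→TRY→NZD: 90.5 × 0.212 × 0.0482 = 0.92477
NZD→JPY→GBP→NZD: 90.5 × 0.00576 × 1.65 = 0.86011
Maximum is SEK→TRY→NZD→SEK at 1.0707; arbitrage exists.

1.0707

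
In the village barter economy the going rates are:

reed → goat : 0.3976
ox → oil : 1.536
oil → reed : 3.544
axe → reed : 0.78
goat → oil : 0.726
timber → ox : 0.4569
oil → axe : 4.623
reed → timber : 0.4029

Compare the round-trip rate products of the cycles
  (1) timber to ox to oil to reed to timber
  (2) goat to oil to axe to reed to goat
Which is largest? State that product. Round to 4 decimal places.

1.0409

(1) 0.4569 × 1.536 × 3.544 × 0.4029 = 1.00208
(2) 0.726 × 4.623 × 0.78 × 0.3976 = 1.04088
Highest is cycle (2) at 1.0409 (>1, arbitrage).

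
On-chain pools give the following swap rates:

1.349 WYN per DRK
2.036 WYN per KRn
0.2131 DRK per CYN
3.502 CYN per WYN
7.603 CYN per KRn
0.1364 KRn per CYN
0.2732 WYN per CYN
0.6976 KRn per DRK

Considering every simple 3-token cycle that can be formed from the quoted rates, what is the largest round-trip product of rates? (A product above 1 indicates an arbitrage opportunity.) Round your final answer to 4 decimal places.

KRn→CYN→DRK→KRn: 7.603 × 0.2131 × 0.6976 = 1.13025
DRK→WYN→CYN→DRK: 1.349 × 3.502 × 0.2131 = 1.00673
KRn→WYN→CYN→KRn: 2.036 × 3.502 × 0.1364 = 0.97254
Maximum is KRn→CYN→DRK→KRn at 1.1303; arbitrage exists.

1.1303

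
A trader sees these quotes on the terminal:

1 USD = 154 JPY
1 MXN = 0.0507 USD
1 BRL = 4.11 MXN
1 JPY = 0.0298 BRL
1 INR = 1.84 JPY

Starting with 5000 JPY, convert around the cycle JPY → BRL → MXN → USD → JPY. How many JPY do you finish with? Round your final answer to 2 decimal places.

5000 JPY × 0.0298 = 149 BRL
149 BRL × 4.11 = 612.39 MXN
612.39 MXN × 0.0507 = 31.048173 USD
31.048173 USD × 154 = 4781.418642 JPY

4781.42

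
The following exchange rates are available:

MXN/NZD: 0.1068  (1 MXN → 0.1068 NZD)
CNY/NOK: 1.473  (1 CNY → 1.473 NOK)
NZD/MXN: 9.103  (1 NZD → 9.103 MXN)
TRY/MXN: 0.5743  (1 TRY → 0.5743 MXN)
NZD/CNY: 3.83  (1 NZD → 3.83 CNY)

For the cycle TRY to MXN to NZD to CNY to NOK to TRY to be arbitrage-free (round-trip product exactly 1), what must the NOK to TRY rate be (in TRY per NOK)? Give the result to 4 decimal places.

2.8899

Known legs of the cycle: 0.5743 × 0.1068 × 3.83 × 1.473 = 0.3460282766316
For no arbitrage the full-cycle product must be 1, so the missing rate is 1 / 0.3460282766316 ≈ 2.889937.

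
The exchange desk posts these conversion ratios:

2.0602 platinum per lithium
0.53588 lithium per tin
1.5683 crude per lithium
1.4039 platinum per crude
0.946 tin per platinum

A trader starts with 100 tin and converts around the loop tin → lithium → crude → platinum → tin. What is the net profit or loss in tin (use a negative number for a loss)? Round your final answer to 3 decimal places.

100 tin × 0.53588 = 53.588 lithium
53.588 lithium × 1.5683 = 84.0420604 crude
84.0420604 crude × 1.4039 = 117.98664859556 platinum
117.98664859556 platinum × 0.946 = 111.61536957139976 tin
Net change: 111.61536957139976 − 100 = 11.61536957139976 tin

11.615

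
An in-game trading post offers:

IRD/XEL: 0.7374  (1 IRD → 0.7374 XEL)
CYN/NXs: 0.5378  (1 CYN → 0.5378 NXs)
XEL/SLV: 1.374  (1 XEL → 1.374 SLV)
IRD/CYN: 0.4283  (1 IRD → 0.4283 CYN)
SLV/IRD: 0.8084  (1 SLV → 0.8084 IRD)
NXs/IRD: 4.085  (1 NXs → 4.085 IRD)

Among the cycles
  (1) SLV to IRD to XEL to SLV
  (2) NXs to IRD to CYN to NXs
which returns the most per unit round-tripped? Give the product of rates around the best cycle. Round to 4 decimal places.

0.9409

(1) 0.8084 × 0.7374 × 1.374 = 0.81906
(2) 4.085 × 0.4283 × 0.5378 = 0.94094
Highest is cycle (2) at 0.9409 (≤1, no arbitrage).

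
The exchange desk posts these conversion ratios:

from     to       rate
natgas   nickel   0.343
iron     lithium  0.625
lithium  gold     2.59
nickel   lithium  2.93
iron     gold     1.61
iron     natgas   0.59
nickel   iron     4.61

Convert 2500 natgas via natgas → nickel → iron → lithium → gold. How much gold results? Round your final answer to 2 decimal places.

6399.04

2500 natgas × 0.343 = 857.5 nickel
857.5 nickel × 4.61 = 3953.075 iron
3953.075 iron × 0.625 = 2470.671875 lithium
2470.671875 lithium × 2.59 = 6399.04015625 gold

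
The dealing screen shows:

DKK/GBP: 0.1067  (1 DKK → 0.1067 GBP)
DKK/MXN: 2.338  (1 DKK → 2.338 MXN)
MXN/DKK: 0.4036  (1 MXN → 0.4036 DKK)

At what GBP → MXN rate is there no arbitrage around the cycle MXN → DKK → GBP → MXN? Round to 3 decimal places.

Known legs of the cycle: 0.4036 × 0.1067 = 0.04306412
For no arbitrage the full-cycle product must be 1, so the missing rate is 1 / 0.04306412 ≈ 23.22119.

23.221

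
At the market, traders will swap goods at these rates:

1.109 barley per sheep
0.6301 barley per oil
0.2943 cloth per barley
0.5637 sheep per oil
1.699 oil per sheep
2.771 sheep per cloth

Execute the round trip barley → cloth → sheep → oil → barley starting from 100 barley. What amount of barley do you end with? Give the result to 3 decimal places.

100 barley × 0.2943 = 29.43 cloth
29.43 cloth × 2.771 = 81.55053 sheep
81.55053 sheep × 1.699 = 138.55435047 oil
138.55435047 oil × 0.6301 = 87.303096231147 barley

87.303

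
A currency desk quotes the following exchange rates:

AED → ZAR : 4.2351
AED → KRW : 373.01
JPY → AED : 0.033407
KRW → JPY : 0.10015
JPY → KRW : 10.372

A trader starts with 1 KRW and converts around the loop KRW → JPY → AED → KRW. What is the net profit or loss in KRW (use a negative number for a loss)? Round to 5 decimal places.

1 KRW × 0.10015 = 0.10015 JPY
0.10015 JPY × 0.033407 = 0.00334571105 AED
0.00334571105 AED × 373.01 = 1.2479836787605 KRW
Net change: 1.2479836787605 − 1 = 0.2479836787605 KRW

0.24798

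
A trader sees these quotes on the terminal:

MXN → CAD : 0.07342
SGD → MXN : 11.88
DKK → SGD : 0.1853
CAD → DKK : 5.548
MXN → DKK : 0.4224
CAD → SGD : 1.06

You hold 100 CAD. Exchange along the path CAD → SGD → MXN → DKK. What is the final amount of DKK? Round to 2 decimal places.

531.92

100 CAD × 1.06 = 106 SGD
106 SGD × 11.88 = 1259.28 MXN
1259.28 MXN × 0.4224 = 531.919872 DKK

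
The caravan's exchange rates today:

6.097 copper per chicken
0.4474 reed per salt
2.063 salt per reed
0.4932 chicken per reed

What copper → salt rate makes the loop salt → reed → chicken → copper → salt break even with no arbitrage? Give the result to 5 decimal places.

Known legs of the cycle: 0.4474 × 0.4932 × 6.097 = 1.34534987496
For no arbitrage the full-cycle product must be 1, so the missing rate is 1 / 1.34534987496 ≈ 0.7433011.

0.74330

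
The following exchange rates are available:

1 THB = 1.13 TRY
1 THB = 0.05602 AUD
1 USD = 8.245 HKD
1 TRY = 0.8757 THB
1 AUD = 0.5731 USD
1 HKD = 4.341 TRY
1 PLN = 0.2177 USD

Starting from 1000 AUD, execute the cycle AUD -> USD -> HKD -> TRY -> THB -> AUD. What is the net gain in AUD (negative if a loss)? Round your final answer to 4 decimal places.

1000 AUD × 0.5731 = 573.1 USD
573.1 USD × 8.245 = 4725.2095 HKD
4725.2095 HKD × 4.341 = 20512.1344395 TRY
20512.1344395 TRY × 0.8757 = 17962.47612867015 THB
17962.47612867015 THB × 0.05602 = 1006.257912728101803 AUD
Net change: 1006.257912728101803 − 1000 = 6.257912728101803 AUD

6.2579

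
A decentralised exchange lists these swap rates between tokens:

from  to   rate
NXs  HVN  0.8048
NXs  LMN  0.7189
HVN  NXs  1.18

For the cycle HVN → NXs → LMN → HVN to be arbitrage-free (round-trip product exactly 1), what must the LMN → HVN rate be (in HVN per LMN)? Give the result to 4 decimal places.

1.1788

Known legs of the cycle: 1.18 × 0.7189 = 0.848302
For no arbitrage the full-cycle product must be 1, so the missing rate is 1 / 0.848302 ≈ 1.178825.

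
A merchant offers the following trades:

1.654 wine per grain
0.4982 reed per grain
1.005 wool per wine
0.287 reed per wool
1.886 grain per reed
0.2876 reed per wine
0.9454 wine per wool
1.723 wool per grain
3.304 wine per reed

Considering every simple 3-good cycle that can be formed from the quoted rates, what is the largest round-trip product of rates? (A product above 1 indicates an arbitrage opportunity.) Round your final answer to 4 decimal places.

0.9530

wool→reed→wine→wool: 0.287 × 3.304 × 1.005 = 0.95299
wool→reed→grain→wool: 0.287 × 1.886 × 1.723 = 0.93263
wine→reed→grain→wine: 0.2876 × 1.886 × 1.654 = 0.89715
Maximum is wool→reed→wine→wool at 0.9530; no arbitrage — every cycle loses value.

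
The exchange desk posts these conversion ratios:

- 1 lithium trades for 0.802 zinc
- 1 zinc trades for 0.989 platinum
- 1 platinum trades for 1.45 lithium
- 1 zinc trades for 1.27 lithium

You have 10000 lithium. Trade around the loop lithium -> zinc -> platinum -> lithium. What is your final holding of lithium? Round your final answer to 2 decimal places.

10000 lithium × 0.802 = 8020 zinc
8020 zinc × 0.989 = 7931.78 platinum
7931.78 platinum × 1.45 = 11501.081 lithium

11501.08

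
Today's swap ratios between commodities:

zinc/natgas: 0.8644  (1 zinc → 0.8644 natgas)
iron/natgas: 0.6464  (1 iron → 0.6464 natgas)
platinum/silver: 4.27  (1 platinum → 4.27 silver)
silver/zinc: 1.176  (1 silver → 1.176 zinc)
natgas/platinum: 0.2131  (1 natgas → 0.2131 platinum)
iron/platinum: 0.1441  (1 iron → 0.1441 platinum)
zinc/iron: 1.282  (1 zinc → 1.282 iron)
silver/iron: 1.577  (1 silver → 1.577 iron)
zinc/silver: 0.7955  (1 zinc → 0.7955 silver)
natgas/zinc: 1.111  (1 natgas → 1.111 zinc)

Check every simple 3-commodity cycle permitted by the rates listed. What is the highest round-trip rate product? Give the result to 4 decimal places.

0.9703

platinum→silver→iron→platinum: 4.27 × 1.577 × 0.1441 = 0.97034
zinc→iron→natgas→zinc: 1.282 × 0.6464 × 1.111 = 0.92067
Maximum is platinum→silver→iron→platinum at 0.9703; no arbitrage — every cycle loses value.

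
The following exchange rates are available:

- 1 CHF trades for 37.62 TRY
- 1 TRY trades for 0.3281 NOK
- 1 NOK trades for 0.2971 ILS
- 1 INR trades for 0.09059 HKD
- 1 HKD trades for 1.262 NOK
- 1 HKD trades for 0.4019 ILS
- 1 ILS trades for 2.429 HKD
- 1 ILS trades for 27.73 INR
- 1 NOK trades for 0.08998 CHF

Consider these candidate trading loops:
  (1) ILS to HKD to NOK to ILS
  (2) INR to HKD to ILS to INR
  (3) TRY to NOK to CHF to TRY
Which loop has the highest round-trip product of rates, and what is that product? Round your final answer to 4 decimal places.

(1) 2.429 × 1.262 × 0.2971 = 0.91073
(2) 0.09059 × 0.4019 × 27.73 = 1.00960
(3) 0.3281 × 0.08998 × 37.62 = 1.11063
Highest is cycle (3) at 1.1106 (>1, arbitrage).

1.1106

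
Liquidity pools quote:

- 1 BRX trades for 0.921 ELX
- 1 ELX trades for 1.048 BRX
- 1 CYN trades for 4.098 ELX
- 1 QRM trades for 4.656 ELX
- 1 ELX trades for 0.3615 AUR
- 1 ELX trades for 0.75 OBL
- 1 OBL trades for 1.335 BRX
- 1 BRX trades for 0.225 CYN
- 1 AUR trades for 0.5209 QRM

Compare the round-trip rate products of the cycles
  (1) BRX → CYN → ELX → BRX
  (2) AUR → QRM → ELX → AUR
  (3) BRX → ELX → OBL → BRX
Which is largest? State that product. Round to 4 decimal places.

0.9663

(1) 0.225 × 4.098 × 1.048 = 0.96631
(2) 0.5209 × 4.656 × 0.3615 = 0.87675
(3) 0.921 × 0.75 × 1.335 = 0.92215
Highest is cycle (1) at 0.9663 (≤1, no arbitrage).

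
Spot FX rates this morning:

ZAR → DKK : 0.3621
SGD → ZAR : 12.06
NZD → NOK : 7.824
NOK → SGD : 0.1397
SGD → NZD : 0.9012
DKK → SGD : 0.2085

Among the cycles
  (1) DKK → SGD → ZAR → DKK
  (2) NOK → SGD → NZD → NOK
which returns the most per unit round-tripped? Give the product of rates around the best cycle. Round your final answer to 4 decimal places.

(1) 0.2085 × 12.06 × 0.3621 = 0.91050
(2) 0.1397 × 0.9012 × 7.824 = 0.98502
Highest is cycle (2) at 0.9850 (≤1, no arbitrage).

0.9850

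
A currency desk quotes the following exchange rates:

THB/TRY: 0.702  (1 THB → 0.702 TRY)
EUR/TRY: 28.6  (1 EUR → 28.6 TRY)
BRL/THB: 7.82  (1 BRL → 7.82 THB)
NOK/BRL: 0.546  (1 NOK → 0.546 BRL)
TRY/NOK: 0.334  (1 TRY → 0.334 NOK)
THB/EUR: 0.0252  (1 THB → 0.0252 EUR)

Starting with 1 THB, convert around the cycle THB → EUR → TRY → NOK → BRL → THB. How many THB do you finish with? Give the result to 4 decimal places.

1 THB × 0.0252 = 0.0252 EUR
0.0252 EUR × 28.6 = 0.72072 TRY
0.72072 TRY × 0.334 = 0.24072048 NOK
0.24072048 NOK × 0.546 = 0.13143338208 BRL
0.13143338208 BRL × 7.82 = 1.0278090478656 THB

1.0278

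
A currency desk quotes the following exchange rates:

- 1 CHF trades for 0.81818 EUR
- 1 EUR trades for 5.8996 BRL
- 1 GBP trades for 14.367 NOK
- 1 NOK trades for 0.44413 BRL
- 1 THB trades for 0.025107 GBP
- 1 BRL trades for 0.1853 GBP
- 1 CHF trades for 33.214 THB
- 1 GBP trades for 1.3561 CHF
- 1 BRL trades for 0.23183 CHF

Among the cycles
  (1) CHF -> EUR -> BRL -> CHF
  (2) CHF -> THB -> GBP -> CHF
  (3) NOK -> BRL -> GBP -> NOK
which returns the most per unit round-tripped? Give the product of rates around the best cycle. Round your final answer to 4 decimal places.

1.1824

(1) 0.81818 × 5.8996 × 0.23183 = 1.11903
(2) 33.214 × 0.025107 × 1.3561 = 1.13086
(3) 0.44413 × 0.1853 × 14.367 = 1.18237
Highest is cycle (3) at 1.1824 (>1, arbitrage).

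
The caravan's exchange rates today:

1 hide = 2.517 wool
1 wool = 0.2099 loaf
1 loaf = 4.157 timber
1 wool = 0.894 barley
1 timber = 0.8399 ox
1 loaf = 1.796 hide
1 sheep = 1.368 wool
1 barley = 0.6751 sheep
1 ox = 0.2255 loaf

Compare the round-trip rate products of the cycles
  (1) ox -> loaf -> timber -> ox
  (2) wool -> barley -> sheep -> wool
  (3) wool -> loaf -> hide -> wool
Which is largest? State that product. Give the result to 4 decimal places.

0.9489

(1) 0.2255 × 4.157 × 0.8399 = 0.78733
(2) 0.894 × 0.6751 × 1.368 = 0.82564
(3) 0.2099 × 1.796 × 2.517 = 0.94886
Highest is cycle (3) at 0.9489 (≤1, no arbitrage).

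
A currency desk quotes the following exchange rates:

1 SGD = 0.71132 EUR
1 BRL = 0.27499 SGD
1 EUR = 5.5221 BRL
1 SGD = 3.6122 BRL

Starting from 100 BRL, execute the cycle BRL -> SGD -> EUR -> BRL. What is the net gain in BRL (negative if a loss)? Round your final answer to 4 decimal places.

100 BRL × 0.27499 = 27.499 SGD
27.499 SGD × 0.71132 = 19.56058868 EUR
19.56058868 EUR × 5.5221 = 108.015526749828 BRL
Net change: 108.015526749828 − 100 = 8.015526749828 BRL

8.0155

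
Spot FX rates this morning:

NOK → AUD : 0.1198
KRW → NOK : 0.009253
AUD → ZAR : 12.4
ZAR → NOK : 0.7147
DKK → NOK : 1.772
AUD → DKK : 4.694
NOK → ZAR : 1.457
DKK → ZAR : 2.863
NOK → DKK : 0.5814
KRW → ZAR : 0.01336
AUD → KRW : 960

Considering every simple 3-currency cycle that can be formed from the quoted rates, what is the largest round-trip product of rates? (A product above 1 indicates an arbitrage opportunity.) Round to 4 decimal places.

NOK→DKK→ZAR→NOK: 0.5814 × 2.863 × 0.7147 = 1.18965
NOK→AUD→KRW→NOK: 0.1198 × 960 × 0.009253 = 1.06417
NOK→AUD→ZAR→NOK: 0.1198 × 12.4 × 0.7147 = 1.06170
NOK→AUD→DKK→NOK: 0.1198 × 4.694 × 1.772 = 0.99647
Maximum is NOK→DKK→ZAR→NOK at 1.1897; arbitrage exists.

1.1897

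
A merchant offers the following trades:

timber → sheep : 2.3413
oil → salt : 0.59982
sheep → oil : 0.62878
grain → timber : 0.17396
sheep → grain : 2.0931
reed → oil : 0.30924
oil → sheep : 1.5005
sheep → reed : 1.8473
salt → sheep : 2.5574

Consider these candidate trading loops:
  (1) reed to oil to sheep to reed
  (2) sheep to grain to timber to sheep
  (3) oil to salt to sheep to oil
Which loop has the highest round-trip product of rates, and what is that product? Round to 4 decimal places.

(1) 0.30924 × 1.5005 × 1.8473 = 0.85717
(2) 2.0931 × 0.17396 × 2.3413 = 0.85250
(3) 0.59982 × 2.5574 × 0.62878 = 0.96454
Highest is cycle (3) at 0.9645 (≤1, no arbitrage).

0.9645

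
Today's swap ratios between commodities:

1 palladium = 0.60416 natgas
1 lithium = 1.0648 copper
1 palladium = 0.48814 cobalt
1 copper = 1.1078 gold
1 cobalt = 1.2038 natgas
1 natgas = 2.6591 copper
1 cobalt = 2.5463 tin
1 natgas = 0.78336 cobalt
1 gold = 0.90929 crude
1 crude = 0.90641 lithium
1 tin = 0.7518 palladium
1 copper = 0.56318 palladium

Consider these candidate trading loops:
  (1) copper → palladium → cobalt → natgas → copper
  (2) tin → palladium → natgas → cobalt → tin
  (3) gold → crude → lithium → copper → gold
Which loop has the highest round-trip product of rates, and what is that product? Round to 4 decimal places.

0.9722

(1) 0.56318 × 0.48814 × 1.2038 × 2.6591 = 0.88000
(2) 0.7518 × 0.60416 × 0.78336 × 2.5463 = 0.90599
(3) 0.90929 × 0.90641 × 1.0648 × 1.1078 = 0.97220
Highest is cycle (3) at 0.9722 (≤1, no arbitrage).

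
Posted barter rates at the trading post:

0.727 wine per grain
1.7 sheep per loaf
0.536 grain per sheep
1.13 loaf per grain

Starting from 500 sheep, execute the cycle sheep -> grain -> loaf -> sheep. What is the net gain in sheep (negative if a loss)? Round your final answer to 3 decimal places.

500 sheep × 0.536 = 268 grain
268 grain × 1.13 = 302.84 loaf
302.84 loaf × 1.7 = 514.828 sheep
Net change: 514.828 − 500 = 14.828 sheep

14.828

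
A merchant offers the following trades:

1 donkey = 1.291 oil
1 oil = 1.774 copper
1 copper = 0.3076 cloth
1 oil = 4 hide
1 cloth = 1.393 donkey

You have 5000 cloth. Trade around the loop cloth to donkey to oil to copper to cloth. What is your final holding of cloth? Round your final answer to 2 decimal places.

4906.68

5000 cloth × 1.393 = 6965 donkey
6965 donkey × 1.291 = 8991.815 oil
8991.815 oil × 1.774 = 15951.47981 copper
15951.47981 copper × 0.3076 = 4906.675189556 cloth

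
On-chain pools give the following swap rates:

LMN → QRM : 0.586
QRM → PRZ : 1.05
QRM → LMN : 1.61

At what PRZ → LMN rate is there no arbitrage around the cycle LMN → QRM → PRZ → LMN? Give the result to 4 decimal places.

Known legs of the cycle: 0.586 × 1.05 = 0.6153
For no arbitrage the full-cycle product must be 1, so the missing rate is 1 / 0.6153 ≈ 1.625223.

1.6252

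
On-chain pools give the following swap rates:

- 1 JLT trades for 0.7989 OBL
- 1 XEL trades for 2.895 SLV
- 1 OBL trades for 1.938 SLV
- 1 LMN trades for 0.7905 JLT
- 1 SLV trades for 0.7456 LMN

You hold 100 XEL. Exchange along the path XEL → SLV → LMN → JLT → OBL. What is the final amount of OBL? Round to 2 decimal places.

136.32

100 XEL × 2.895 = 289.5 SLV
289.5 SLV × 0.7456 = 215.8512 LMN
215.8512 LMN × 0.7905 = 170.6303736 JLT
170.6303736 JLT × 0.7989 = 136.31660546904 OBL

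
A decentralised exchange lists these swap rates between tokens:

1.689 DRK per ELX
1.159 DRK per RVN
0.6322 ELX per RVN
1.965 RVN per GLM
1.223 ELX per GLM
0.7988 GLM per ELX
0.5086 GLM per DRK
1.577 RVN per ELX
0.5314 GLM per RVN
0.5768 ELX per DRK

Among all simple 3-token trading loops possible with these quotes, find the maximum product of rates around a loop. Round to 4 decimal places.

1.1583

GLM→RVN→DRK→GLM: 1.965 × 1.159 × 0.5086 = 1.15830
DRK→ELX→RVN→DRK: 0.5768 × 1.577 × 1.159 = 1.05424
GLM→ELX→DRK→GLM: 1.223 × 1.689 × 0.5086 = 1.05059
GLM→ELX→RVN→GLM: 1.223 × 1.577 × 0.5314 = 1.02490
GLM→RVN→ELX→GLM: 1.965 × 0.6322 × 0.7988 = 0.99233
Maximum is GLM→RVN→DRK→GLM at 1.1583; arbitrage exists.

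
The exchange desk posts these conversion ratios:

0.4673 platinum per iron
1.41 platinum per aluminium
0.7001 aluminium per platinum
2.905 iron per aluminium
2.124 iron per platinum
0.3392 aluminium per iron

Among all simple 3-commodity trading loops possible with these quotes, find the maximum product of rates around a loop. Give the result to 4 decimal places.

platinum→iron→aluminium→platinum: 2.124 × 0.3392 × 1.41 = 1.01585
platinum→aluminium→iron→platinum: 0.7001 × 2.905 × 0.4673 = 0.95039
Maximum is platinum→iron→aluminium→platinum at 1.0158; arbitrage exists.

1.0158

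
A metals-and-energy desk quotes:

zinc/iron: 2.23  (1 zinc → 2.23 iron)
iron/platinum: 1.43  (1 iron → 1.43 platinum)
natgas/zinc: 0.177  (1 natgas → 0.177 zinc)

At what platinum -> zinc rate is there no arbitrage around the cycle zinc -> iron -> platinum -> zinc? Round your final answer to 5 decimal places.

0.31359

Known legs of the cycle: 2.23 × 1.43 = 3.1889
For no arbitrage the full-cycle product must be 1, so the missing rate is 1 / 3.1889 ≈ 0.3135878.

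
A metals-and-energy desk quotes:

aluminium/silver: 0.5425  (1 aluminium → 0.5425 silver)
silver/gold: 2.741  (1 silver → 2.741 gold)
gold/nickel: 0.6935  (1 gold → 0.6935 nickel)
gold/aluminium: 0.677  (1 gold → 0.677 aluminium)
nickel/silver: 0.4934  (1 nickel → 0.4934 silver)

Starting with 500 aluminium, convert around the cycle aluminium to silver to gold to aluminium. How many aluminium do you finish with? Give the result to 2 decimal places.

500 aluminium × 0.5425 = 271.25 silver
271.25 silver × 2.741 = 743.49625 gold
743.49625 gold × 0.677 = 503.34696125 aluminium

503.35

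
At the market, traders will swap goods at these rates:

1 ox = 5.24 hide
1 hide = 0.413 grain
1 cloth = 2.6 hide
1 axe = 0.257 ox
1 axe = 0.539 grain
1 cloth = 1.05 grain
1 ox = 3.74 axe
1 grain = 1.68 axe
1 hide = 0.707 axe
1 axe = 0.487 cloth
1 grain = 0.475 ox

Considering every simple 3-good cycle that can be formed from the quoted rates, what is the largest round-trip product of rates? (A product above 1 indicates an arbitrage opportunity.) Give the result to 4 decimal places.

ox→hide→grain→ox: 5.24 × 0.413 × 0.475 = 1.02796
axe→grain→ox→axe: 0.539 × 0.475 × 3.74 = 0.95753
axe→ox→hide→axe: 0.257 × 5.24 × 0.707 = 0.95210
axe→cloth→hide→axe: 0.487 × 2.6 × 0.707 = 0.89520
axe→cloth→grain→axe: 0.487 × 1.05 × 1.68 = 0.85907
Maximum is ox→hide→grain→ox at 1.0280; arbitrage exists.

1.0280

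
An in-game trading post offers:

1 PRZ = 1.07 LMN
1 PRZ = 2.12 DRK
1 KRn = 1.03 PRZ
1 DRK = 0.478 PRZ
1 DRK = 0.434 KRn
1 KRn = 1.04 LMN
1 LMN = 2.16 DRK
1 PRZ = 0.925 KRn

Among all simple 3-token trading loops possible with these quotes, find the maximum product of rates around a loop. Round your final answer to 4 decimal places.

DRK→PRZ→LMN→DRK: 0.478 × 1.07 × 2.16 = 1.10475
DRK→KRn→LMN→DRK: 0.434 × 1.04 × 2.16 = 0.97494
DRK→KRn→PRZ→DRK: 0.434 × 1.03 × 2.12 = 0.94768
Maximum is DRK→PRZ→LMN→DRK at 1.1048; arbitrage exists.

1.1048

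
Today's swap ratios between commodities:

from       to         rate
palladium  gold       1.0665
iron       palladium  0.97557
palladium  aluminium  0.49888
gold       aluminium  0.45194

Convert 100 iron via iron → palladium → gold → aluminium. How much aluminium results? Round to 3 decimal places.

47.022

100 iron × 0.97557 = 97.557 palladium
97.557 palladium × 1.0665 = 104.0445405 gold
104.0445405 gold × 0.45194 = 47.02188963357 aluminium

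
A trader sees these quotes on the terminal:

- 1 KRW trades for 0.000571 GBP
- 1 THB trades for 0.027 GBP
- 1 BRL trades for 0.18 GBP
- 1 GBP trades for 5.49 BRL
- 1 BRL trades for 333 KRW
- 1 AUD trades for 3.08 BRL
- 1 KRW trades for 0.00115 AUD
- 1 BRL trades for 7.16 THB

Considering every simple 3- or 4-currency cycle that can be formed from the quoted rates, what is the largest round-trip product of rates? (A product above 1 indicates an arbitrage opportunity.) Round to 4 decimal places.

AUD→BRL→KRW→AUD: 3.08 × 333 × 0.00115 = 1.17949
THB→GBP→BRL→THB: 0.027 × 5.49 × 7.16 = 1.06133
GBP→BRL→KRW→GBP: 5.49 × 333 × 0.000571 = 1.04389
Maximum is AUD→BRL→KRW→AUD at 1.1795; arbitrage exists.

1.1795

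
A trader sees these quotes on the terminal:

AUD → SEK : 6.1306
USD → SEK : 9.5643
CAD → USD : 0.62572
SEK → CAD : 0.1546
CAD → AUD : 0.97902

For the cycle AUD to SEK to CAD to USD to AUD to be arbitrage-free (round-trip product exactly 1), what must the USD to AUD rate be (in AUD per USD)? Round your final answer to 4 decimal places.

Known legs of the cycle: 6.1306 × 0.1546 × 0.62572 = 0.5930516343472
For no arbitrage the full-cycle product must be 1, so the missing rate is 1 / 0.5930516343472 ≈ 1.686194.

1.6862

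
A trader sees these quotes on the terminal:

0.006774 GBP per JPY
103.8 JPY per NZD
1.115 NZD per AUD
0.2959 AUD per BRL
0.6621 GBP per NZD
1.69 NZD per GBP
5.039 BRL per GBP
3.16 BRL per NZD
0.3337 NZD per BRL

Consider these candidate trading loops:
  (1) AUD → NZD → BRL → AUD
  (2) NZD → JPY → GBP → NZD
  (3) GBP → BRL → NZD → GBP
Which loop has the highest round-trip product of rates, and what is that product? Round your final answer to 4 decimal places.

1.1883

(1) 1.115 × 3.16 × 0.2959 = 1.04257
(2) 103.8 × 0.006774 × 1.69 = 1.18831
(3) 5.039 × 0.3337 × 0.6621 = 1.11333
Highest is cycle (2) at 1.1883 (>1, arbitrage).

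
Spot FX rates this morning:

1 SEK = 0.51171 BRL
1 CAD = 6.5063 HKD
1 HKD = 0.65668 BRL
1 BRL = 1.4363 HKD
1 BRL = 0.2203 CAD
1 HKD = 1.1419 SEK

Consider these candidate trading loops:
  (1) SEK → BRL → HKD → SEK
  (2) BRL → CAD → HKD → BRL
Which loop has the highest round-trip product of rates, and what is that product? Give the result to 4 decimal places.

0.9412

(1) 0.51171 × 1.4363 × 1.1419 = 0.83926
(2) 0.2203 × 6.5063 × 0.65668 = 0.94124
Highest is cycle (2) at 0.9412 (≤1, no arbitrage).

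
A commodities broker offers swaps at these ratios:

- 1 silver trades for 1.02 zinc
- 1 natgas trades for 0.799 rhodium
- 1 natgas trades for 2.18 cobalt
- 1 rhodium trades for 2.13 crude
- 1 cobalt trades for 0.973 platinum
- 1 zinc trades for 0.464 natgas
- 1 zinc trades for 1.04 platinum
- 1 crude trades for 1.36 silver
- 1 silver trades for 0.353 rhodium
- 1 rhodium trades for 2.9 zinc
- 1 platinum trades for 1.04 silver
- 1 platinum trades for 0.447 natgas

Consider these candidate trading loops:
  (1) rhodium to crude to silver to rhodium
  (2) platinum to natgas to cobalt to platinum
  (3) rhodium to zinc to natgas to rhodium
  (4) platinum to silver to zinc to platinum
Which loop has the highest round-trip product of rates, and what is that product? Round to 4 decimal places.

(1) 2.13 × 1.36 × 0.353 = 1.02257
(2) 0.447 × 2.18 × 0.973 = 0.94815
(3) 2.9 × 0.464 × 0.799 = 1.07513
(4) 1.04 × 1.02 × 1.04 = 1.10323
Highest is cycle (4) at 1.1032 (>1, arbitrage).

1.1032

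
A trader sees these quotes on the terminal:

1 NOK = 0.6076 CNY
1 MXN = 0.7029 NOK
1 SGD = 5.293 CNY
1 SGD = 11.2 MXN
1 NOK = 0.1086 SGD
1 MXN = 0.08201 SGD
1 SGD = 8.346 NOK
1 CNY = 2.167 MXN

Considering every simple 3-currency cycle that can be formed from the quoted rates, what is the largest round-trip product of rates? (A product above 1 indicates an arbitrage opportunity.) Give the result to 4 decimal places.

MXN→SGD→CNY→MXN: 0.08201 × 5.293 × 2.167 = 0.94065
NOK→CNY→MXN→NOK: 0.6076 × 2.167 × 0.7029 = 0.92549
NOK→SGD→MXN→NOK: 0.1086 × 11.2 × 0.7029 = 0.85495
Maximum is MXN→SGD→CNY→MXN at 0.9406; no arbitrage — every cycle loses value.

0.9406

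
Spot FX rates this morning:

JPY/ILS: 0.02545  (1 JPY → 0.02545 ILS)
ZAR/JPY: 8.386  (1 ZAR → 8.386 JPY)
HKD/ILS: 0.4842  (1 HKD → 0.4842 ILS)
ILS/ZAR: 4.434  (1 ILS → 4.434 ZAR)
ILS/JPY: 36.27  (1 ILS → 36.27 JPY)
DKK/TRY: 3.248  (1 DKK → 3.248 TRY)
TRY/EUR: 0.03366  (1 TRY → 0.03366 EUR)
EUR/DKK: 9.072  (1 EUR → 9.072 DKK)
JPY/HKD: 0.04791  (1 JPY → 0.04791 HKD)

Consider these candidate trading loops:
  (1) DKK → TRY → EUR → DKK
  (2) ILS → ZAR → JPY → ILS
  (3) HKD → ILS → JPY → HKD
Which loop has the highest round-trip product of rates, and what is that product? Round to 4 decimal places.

(1) 3.248 × 0.03366 × 9.072 = 0.99182
(2) 4.434 × 8.386 × 0.02545 = 0.94632
(3) 0.4842 × 36.27 × 0.04791 = 0.84139
Highest is cycle (1) at 0.9918 (≤1, no arbitrage).

0.9918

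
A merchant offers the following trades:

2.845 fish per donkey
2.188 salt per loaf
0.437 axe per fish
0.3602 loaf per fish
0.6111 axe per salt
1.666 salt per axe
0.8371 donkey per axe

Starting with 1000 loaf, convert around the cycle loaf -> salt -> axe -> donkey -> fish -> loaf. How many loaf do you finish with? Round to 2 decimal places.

1000 loaf × 2.188 = 2188 salt
2188 salt × 0.6111 = 1337.0868 axe
1337.0868 axe × 0.8371 = 1119.27536028 donkey
1119.27536028 donkey × 2.845 = 3184.3383999966 fish
3184.3383999966 fish × 0.3602 = 1146.99869167877532 loaf

1147.00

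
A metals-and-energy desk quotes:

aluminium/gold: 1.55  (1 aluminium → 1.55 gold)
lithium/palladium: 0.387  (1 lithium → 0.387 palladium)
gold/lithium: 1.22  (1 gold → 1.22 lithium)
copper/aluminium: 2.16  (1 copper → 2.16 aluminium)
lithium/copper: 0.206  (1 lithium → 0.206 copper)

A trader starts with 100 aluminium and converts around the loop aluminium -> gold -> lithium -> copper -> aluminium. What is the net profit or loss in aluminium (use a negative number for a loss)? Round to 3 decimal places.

100 aluminium × 1.55 = 155 gold
155 gold × 1.22 = 189.1 lithium
189.1 lithium × 0.206 = 38.9546 copper
38.9546 copper × 2.16 = 84.141936 aluminium
Net change: 84.141936 − 100 = -15.858064 aluminium

-15.858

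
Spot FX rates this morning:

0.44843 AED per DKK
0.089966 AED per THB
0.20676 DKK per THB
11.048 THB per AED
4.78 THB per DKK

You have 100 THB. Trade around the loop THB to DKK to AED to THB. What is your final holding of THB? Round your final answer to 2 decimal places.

100 THB × 0.20676 = 20.676 DKK
20.676 DKK × 0.44843 = 9.27173868 AED
9.27173868 AED × 11.048 = 102.43416893664 THB

102.43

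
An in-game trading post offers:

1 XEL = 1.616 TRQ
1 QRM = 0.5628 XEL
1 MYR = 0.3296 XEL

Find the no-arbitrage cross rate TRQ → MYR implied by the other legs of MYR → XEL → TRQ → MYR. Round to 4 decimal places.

Known legs of the cycle: 0.3296 × 1.616 = 0.5326336
For no arbitrage the full-cycle product must be 1, so the missing rate is 1 / 0.5326336 ≈ 1.877463.

1.8775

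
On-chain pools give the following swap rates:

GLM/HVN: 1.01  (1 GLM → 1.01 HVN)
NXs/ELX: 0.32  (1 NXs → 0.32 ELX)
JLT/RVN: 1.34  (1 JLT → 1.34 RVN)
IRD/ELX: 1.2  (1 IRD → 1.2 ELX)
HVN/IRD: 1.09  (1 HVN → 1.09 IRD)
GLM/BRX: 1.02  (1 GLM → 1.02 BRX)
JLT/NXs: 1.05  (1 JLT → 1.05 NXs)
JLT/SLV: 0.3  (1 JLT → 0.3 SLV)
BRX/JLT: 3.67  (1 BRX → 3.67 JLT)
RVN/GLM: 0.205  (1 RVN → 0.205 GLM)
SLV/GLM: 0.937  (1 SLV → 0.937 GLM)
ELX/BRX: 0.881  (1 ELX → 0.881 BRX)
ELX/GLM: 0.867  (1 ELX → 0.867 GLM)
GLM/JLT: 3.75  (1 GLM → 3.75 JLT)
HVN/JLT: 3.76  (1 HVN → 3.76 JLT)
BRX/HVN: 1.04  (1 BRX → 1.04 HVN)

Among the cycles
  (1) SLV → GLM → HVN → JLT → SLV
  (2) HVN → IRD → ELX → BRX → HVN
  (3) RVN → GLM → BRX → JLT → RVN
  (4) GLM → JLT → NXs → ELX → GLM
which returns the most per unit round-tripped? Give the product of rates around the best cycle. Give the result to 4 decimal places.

(1) 0.937 × 1.01 × 3.76 × 0.3 = 1.06751
(2) 1.09 × 1.2 × 0.881 × 1.04 = 1.19844
(3) 0.205 × 1.02 × 3.67 × 1.34 = 1.02831
(4) 3.75 × 1.05 × 0.32 × 0.867 = 1.09242
Highest is cycle (2) at 1.1984 (>1, arbitrage).

1.1984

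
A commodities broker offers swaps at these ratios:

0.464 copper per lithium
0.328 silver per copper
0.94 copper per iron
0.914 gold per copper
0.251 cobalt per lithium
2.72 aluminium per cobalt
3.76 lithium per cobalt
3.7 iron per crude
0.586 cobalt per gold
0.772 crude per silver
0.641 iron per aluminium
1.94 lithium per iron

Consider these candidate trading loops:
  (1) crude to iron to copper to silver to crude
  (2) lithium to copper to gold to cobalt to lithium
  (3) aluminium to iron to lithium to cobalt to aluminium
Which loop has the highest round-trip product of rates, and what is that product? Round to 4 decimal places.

(1) 3.7 × 0.94 × 0.328 × 0.772 = 0.88069
(2) 0.464 × 0.914 × 0.586 × 3.76 = 0.93444
(3) 0.641 × 1.94 × 0.251 × 2.72 = 0.84899
Highest is cycle (2) at 0.9344 (≤1, no arbitrage).

0.9344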